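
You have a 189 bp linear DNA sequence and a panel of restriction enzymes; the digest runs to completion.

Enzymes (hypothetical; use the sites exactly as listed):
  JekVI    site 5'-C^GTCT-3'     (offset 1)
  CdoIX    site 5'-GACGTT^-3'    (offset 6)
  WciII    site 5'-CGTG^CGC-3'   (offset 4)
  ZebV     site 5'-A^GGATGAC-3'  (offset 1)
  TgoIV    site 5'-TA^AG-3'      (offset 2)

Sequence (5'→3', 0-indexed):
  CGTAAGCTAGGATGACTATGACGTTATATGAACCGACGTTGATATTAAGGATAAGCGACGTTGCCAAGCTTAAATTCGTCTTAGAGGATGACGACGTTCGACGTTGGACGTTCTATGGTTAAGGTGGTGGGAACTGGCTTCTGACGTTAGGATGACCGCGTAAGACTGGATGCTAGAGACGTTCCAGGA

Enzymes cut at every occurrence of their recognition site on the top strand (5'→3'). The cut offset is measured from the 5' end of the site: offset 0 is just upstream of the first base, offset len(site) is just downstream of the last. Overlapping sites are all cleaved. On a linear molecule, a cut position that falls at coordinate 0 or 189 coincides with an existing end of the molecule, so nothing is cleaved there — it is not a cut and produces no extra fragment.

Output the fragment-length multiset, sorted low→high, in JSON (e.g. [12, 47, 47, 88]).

Per-enzyme occurrences:
  JekVI CGTCT/1: at [76] ⇒ [77]
  CdoIX GACGTT/6: at [19, 34, 56, 92, 99, 106, 142, 177] ⇒ [25, 40, 62, 98, 105, 112, 148, 183]
  WciII (CGTGCGC, off=4): no sites
  ZebV AGGATGAC/1: at [8, 84, 148] ⇒ [9, 85, 149]
  TgoIV TAAG/2: at [2, 45, 51, 119, 160] ⇒ [4, 47, 53, 121, 162]

Pooled cuts: [4, 9, 25, 40, 47, 53, 62, 77, 85, 98, 105, 112, 121, 148, 149, 162, 183]

Fragments:
  [0,4): 4 bp
  [4,9): 5 bp
  [9,25): 16 bp
  [25,40): 15 bp
  [40,47): 7 bp
  [47,53): 6 bp
  [53,62): 9 bp
  [62,77): 15 bp
  [77,85): 8 bp
  [85,98): 13 bp
  [98,105): 7 bp
  [105,112): 7 bp
  [112,121): 9 bp
  [121,148): 27 bp
  [148,149): 1 bp
  [149,162): 13 bp
  [162,183): 21 bp
  [183,189): 6 bp

[1,4,5,6,6,7,7,7,8,9,9,13,13,15,15,16,21,27]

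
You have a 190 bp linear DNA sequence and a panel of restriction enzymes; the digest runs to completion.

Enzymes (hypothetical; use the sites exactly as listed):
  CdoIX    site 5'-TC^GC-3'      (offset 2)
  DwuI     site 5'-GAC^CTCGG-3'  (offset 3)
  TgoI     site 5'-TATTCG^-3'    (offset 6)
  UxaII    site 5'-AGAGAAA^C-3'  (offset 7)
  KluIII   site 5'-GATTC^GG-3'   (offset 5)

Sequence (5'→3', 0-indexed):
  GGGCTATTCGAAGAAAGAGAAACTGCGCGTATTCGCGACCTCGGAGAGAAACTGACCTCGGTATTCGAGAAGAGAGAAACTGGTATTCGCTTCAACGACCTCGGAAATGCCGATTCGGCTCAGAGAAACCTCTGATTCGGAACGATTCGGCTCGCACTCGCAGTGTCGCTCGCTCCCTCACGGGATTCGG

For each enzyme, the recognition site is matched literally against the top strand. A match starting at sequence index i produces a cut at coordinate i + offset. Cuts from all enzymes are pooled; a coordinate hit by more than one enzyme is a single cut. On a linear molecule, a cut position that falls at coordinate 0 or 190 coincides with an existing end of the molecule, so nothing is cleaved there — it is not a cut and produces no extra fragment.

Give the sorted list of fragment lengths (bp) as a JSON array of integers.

[1,1,2,4,4,5,5,6,8,9,10,10,10,10,11,12,12,12,12,12,17,17]

Per-enzyme occurrences:
  CdoIX TCGC/2: at [32, 86, 151, 157, 165, 169] ⇒ [34, 88, 153, 159, 167, 171]
  DwuI GACCTCGG/3: at [36, 53, 96] ⇒ [39, 56, 99]
  TgoI TATTCG/6: at [4, 29, 61, 83] ⇒ [10, 35, 67, 89]
  UxaII AGAGAAAC/7: at [15, 44, 72, 121] ⇒ [22, 51, 79, 128]
  KluIII GATTCGG/5: at [111, 133, 143, 183] ⇒ [116, 138, 148, 188]

Pooled cuts: [10, 22, 34, 35, 39, 51, 56, 67, 79, 88, 89, 99, 116, 128, 138, 148, 153, 159, 167, 171, 188]

Fragments:
  [0,10): 10 bp
  [10,22): 12 bp
  [22,34): 12 bp
  [34,35): 1 bp
  [35,39): 4 bp
  [39,51): 12 bp
  [51,56): 5 bp
  [56,67): 11 bp
  [67,79): 12 bp
  [79,88): 9 bp
  [88,89): 1 bp
  [89,99): 10 bp
  [99,116): 17 bp
  [116,128): 12 bp
  [128,138): 10 bp
  [138,148): 10 bp
  [148,153): 5 bp
  [153,159): 6 bp
  [159,167): 8 bp
  [167,171): 4 bp
  [171,188): 17 bp
  [188,190): 2 bp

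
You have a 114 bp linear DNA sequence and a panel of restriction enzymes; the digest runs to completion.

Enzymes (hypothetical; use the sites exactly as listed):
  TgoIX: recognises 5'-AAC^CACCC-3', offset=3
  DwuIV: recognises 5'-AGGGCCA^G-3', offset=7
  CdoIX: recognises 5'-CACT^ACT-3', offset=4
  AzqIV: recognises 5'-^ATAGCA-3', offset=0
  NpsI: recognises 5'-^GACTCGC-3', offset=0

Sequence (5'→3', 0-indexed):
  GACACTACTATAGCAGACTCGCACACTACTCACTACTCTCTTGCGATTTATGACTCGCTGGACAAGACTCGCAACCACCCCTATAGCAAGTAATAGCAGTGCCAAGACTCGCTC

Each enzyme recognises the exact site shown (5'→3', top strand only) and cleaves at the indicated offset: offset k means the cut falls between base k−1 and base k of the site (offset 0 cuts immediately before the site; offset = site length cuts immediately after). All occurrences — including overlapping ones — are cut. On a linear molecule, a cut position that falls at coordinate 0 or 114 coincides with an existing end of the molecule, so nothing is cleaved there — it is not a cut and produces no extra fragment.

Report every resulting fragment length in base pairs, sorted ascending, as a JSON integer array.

Scan for sites:
  TgoIX (AACCACCC, off=3): starts [72] → cuts [75]
  DwuIV (AGGGCCAG, off=7): no sites
  CdoIX (CACTACT, off=4): starts [2, 23, 30] → cuts [6, 27, 34]
  AzqIV (ATAGCA, off=0): starts [9, 82, 92] → cuts [9, 82, 92]
  NpsI (GACTCGC, off=0): starts [15, 51, 65, 105] → cuts [15, 51, 65, 105]

All cut coordinates (distinct, sorted): [6, 9, 15, 27, 34, 51, 65, 75, 82, 92, 105]

Fragment lengths:
  [0,6): 6 bp
  [6,9): 3 bp
  [9,15): 6 bp
  [15,27): 12 bp
  [27,34): 7 bp
  [34,51): 17 bp
  [51,65): 14 bp
  [65,75): 10 bp
  [75,82): 7 bp
  [82,92): 10 bp
  [92,105): 13 bp
  [105,114): 9 bp

[3,6,6,7,7,9,10,10,12,13,14,17]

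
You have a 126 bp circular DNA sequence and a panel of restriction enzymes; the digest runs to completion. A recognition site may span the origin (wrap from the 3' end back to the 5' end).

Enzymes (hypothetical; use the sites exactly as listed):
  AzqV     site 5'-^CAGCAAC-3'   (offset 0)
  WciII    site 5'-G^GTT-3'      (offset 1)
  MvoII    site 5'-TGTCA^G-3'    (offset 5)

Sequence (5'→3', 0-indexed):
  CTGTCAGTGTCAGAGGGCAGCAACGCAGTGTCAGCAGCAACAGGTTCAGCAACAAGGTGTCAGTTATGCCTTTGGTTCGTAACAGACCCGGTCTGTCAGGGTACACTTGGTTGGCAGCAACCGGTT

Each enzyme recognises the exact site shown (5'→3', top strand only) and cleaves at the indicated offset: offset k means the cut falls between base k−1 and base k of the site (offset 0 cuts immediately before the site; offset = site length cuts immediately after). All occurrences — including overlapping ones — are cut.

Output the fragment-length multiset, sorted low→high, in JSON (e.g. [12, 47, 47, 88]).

[1,3,5,5,6,9,9,9,11,12,16,16,24]

Per-enzyme occurrences:
  AzqV CAGCAAC/0: at [17, 34, 46, 114] ⇒ [17, 34, 46, 114]
  WciII GGTT/1: at [42, 73, 108, 122] ⇒ [43, 74, 109, 123]
  MvoII TGTCAG/5: at [1, 7, 28, 57, 93] ⇒ [6, 12, 33, 62, 98]

Pooled cuts: [6, 12, 17, 33, 34, 43, 46, 62, 74, 98, 109, 114, 123]

Fragment lengths:
  6→12: 6 bp
  12→17: 5 bp
  17→33: 16 bp
  33→34: 1 bp
  34→43: 9 bp
  43→46: 3 bp
  46→62: 16 bp
  62→74: 12 bp
  74→98: 24 bp
  98→109: 11 bp
  109→114: 5 bp
  114→123: 9 bp
  123→6 (wrap): 126-123+6 = 9 bp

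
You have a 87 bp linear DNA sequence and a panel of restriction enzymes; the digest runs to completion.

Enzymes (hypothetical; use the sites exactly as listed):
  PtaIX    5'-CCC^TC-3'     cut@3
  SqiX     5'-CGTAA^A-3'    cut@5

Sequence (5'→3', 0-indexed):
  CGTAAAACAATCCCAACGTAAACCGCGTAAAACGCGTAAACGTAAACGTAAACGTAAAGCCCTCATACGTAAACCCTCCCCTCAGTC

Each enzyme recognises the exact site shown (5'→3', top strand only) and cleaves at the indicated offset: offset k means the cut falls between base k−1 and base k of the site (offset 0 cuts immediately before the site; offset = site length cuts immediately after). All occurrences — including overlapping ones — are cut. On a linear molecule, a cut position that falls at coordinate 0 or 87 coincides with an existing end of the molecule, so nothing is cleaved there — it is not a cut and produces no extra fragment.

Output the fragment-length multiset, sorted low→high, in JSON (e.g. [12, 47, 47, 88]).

Per-enzyme occurrences:
  PtaIX CCCTC/3: at [59, 73, 78] ⇒ [62, 76, 81]
  SqiX CGTAAA/5: at [0, 16, 25, 34, 40, 46, 52, 67] ⇒ [5, 21, 30, 39, 45, 51, 57, 72]

All cut coordinates (distinct, sorted): [5, 21, 30, 39, 45, 51, 57, 62, 72, 76, 81]

Fragment lengths:
  [0,5): 5 bp
  [5,21): 16 bp
  [21,30): 9 bp
  [30,39): 9 bp
  [39,45): 6 bp
  [45,51): 6 bp
  [51,57): 6 bp
  [57,62): 5 bp
  [62,72): 10 bp
  [72,76): 4 bp
  [76,81): 5 bp
  [81,87): 6 bp

[4,5,5,5,6,6,6,6,9,9,10,16]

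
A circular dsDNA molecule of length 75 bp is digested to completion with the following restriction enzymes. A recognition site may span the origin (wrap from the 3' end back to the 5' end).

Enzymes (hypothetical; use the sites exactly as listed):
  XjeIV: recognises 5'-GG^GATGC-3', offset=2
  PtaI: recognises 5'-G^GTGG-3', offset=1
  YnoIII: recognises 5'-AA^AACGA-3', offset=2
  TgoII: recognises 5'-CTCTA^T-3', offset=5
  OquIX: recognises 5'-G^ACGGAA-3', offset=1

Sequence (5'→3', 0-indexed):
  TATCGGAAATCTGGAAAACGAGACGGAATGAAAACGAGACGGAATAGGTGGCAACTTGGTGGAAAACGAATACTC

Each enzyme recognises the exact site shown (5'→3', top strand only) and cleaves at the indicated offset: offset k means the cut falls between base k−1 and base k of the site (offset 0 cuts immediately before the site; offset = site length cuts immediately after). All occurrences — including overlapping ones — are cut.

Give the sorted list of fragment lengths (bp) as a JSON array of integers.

[6,6,6,9,10,11,13,14]

Per-enzyme occurrences:
  XjeIV (GGGATGC, off=2): no sites
  PtaI (GGTGG, off=1): starts [46, 57] → cuts [47, 58]
  YnoIII (AAAACGA, off=2): starts [14, 30, 62] → cuts [16, 32, 64]
  TgoII (CTCTAT, off=5): starts [72] → cuts [2]
  OquIX (GACGGAA, off=1): starts [21, 37] → cuts [22, 38]

Pooled cuts: [2, 16, 22, 32, 38, 47, 58, 64]

Fragments:
  2→16: 14 bp
  16→22: 6 bp
  22→32: 10 bp
  32→38: 6 bp
  38→47: 9 bp
  47→58: 11 bp
  58→64: 6 bp
  64→2 (wrap): 75-64+2 = 13 bp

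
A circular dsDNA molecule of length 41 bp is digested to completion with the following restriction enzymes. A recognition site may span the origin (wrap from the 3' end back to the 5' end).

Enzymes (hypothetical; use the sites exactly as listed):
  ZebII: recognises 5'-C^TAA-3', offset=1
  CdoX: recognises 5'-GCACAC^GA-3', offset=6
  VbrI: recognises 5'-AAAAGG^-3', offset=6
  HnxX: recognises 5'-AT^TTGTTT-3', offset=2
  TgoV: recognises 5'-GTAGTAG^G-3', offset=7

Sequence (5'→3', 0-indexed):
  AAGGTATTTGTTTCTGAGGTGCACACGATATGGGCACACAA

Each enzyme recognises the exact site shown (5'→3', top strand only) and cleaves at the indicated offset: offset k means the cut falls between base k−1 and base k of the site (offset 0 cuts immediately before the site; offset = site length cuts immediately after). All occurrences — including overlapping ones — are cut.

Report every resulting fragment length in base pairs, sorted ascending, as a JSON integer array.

[3,19,19]

Per-enzyme occurrences:
  ZebII (CTAA, off=1): no sites
  CdoX GCACACGA/6: at [20] ⇒ [26]
  VbrI AAAAGG/6: at [39] ⇒ [4]
  HnxX ATTTGTTT/2: at [5] ⇒ [7]
  TgoV (GTAGTAGG, off=7): no sites

Pooled cuts: [4, 7, 26]

Fragments:
  4→7: 3 bp
  7→26: 19 bp
  26→4 (wrap): 41-26+4 = 19 bp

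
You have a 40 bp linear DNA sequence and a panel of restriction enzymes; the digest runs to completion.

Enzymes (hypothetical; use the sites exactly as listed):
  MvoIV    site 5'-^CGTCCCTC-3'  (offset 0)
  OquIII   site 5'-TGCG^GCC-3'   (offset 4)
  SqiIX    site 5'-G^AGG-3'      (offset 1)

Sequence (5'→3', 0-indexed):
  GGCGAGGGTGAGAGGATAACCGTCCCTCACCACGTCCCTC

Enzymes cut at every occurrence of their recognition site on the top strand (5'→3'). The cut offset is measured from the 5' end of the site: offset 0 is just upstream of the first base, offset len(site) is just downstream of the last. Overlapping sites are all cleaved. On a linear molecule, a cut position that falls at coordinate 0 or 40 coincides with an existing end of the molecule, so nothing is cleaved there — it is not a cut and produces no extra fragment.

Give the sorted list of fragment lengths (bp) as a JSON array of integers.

[4,8,8,8,12]

Per-enzyme occurrences:
  MvoIV CGTCCCTC/0: at [20, 32] ⇒ [20, 32]
  OquIII (TGCGGCC, off=4): no sites
  SqiIX GAGG/1: at [3, 11] ⇒ [4, 12]

Pooled cuts: [4, 12, 20, 32]

Fragment lengths:
  [0,4): 4 bp
  [4,12): 8 bp
  [12,20): 8 bp
  [20,32): 12 bp
  [32,40): 8 bp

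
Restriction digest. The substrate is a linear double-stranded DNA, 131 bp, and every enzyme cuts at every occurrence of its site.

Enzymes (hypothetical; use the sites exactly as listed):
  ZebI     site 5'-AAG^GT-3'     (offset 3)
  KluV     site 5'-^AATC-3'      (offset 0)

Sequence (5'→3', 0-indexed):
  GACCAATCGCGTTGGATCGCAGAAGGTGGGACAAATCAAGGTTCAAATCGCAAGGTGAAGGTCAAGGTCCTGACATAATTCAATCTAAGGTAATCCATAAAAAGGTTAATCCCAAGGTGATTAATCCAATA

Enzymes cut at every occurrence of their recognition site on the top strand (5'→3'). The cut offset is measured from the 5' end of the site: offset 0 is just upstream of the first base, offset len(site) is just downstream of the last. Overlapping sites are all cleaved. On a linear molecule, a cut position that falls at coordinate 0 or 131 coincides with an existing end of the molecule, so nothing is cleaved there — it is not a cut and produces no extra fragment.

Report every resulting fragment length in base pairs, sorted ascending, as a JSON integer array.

[2,3,4,5,6,6,6,7,8,8,9,9,9,13,15,21]

Per-enzyme occurrences:
  ZebI AAGGT/3: at [22, 37, 51, 57, 63, 86, 101, 113] ⇒ [25, 40, 54, 60, 66, 89, 104, 116]
  KluV AATC/0: at [4, 33, 45, 81, 91, 107, 122] ⇒ [4, 33, 45, 81, 91, 107, 122]

All cut coordinates (distinct, sorted): [4, 25, 33, 40, 45, 54, 60, 66, 81, 89, 91, 104, 107, 116, 122]

Fragments:
  [0,4): 4 bp
  [4,25): 21 bp
  [25,33): 8 bp
  [33,40): 7 bp
  [40,45): 5 bp
  [45,54): 9 bp
  [54,60): 6 bp
  [60,66): 6 bp
  [66,81): 15 bp
  [81,89): 8 bp
  [89,91): 2 bp
  [91,104): 13 bp
  [104,107): 3 bp
  [107,116): 9 bp
  [116,122): 6 bp
  [122,131): 9 bp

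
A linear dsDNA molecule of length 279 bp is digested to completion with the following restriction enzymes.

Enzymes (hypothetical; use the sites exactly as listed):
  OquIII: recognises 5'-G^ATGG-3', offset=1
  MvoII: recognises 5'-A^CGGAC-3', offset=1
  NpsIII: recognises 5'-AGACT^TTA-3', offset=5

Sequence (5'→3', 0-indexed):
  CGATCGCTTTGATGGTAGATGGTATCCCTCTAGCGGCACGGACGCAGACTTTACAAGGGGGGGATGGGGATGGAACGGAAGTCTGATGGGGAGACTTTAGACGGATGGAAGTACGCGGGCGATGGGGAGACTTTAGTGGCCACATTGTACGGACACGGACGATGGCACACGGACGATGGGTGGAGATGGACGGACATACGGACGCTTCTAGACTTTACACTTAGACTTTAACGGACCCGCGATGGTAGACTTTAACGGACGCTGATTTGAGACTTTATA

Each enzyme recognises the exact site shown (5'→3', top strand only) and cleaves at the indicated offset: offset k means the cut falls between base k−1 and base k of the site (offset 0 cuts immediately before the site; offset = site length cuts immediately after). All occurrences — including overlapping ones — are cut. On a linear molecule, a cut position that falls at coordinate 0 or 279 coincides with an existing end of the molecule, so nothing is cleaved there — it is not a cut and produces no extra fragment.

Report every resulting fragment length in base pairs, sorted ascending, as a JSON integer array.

[4,4,5,5,6,6,6,6,7,8,8,8,10,10,10,11,11,11,12,13,13,16,16,17,17,19,20]

Site scan:
  OquIII (GATGG, off=1): starts [10, 17, 62, 68, 84, 103, 120, 160, 174, 184, 240] → cuts [11, 18, 63, 69, 85, 104, 121, 161, 175, 185, 241]
  MvoII (ACGGAC, off=1): starts [37, 148, 154, 168, 189, 197, 230, 254] → cuts [38, 149, 155, 169, 190, 198, 231, 255]
  NpsIII (AGACTTTA, off=5): starts [45, 91, 127, 209, 222, 246, 269] → cuts [50, 96, 132, 214, 227, 251, 274]

All cut coordinates (distinct, sorted): [11, 18, 38, 50, 63, 69, 85, 96, 104, 121, 132, 149, 155, 161, 169, 175, 185, 190, 198, 214, 227, 231, 241, 251, 255, 274]

Fragment lengths:
  [0,11): 11 bp
  [11,18): 7 bp
  [18,38): 20 bp
  [38,50): 12 bp
  [50,63): 13 bp
  [63,69): 6 bp
  [69,85): 16 bp
  [85,96): 11 bp
  [96,104): 8 bp
  [104,121): 17 bp
  [121,132): 11 bp
  [132,149): 17 bp
  [149,155): 6 bp
  [155,161): 6 bp
  [161,169): 8 bp
  [169,175): 6 bp
  [175,185): 10 bp
  [185,190): 5 bp
  [190,198): 8 bp
  [198,214): 16 bp
  [214,227): 13 bp
  [227,231): 4 bp
  [231,241): 10 bp
  [241,251): 10 bp
  [251,255): 4 bp
  [255,274): 19 bp
  [274,279): 5 bp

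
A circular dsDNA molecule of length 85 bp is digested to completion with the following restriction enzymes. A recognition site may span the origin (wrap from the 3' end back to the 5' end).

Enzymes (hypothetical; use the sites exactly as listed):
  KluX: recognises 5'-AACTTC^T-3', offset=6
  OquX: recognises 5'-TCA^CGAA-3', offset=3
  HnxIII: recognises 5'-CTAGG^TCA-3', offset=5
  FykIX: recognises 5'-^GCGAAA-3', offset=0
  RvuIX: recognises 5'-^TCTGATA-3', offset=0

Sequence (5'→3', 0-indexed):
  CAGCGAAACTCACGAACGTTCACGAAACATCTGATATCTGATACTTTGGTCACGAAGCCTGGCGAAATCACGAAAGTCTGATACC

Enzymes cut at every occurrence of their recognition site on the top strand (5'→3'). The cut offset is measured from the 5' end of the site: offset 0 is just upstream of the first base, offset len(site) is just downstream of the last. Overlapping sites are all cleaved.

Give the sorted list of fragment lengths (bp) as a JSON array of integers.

Scan for sites:
  KluX (AACTTCT, off=6): no sites
  OquX TCACGAA/3: at [9, 19, 49, 67] ⇒ [12, 22, 52, 70]
  HnxIII (CTAGGTCA, off=5): no sites
  FykIX GCGAAA/0: at [2, 61] ⇒ [2, 61]
  RvuIX TCTGATA/0: at [29, 36, 76] ⇒ [29, 36, 76]

All cut coordinates (distinct, sorted): [2, 12, 22, 29, 36, 52, 61, 70, 76]

Fragments:
  2→12: 10 bp
  12→22: 10 bp
  22→29: 7 bp
  29→36: 7 bp
  36→52: 16 bp
  52→61: 9 bp
  61→70: 9 bp
  70→76: 6 bp
  76→2 (wrap): 85-76+2 = 11 bp

[6,7,7,9,9,10,10,11,16]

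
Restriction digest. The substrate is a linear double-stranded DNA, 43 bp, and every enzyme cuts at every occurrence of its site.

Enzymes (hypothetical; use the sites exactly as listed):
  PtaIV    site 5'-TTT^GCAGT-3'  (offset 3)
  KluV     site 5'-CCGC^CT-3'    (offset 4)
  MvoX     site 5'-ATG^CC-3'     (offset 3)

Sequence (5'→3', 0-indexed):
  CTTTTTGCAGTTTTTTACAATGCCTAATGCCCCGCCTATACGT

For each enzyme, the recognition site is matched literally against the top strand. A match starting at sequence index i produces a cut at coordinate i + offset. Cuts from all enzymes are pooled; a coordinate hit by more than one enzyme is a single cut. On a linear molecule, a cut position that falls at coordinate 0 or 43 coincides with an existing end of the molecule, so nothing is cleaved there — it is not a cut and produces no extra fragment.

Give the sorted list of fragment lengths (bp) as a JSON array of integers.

[6,6,7,8,16]

Per-enzyme occurrences:
  PtaIV (TTTGCAGT, off=3): starts [3] → cuts [6]
  KluV (CCGCCT, off=4): starts [31] → cuts [35]
  MvoX (ATGCC, off=3): starts [19, 26] → cuts [22, 29]

Pooled cuts: [6, 22, 29, 35]

Fragments:
  [0,6): 6 bp
  [6,22): 16 bp
  [22,29): 7 bp
  [29,35): 6 bp
  [35,43): 8 bp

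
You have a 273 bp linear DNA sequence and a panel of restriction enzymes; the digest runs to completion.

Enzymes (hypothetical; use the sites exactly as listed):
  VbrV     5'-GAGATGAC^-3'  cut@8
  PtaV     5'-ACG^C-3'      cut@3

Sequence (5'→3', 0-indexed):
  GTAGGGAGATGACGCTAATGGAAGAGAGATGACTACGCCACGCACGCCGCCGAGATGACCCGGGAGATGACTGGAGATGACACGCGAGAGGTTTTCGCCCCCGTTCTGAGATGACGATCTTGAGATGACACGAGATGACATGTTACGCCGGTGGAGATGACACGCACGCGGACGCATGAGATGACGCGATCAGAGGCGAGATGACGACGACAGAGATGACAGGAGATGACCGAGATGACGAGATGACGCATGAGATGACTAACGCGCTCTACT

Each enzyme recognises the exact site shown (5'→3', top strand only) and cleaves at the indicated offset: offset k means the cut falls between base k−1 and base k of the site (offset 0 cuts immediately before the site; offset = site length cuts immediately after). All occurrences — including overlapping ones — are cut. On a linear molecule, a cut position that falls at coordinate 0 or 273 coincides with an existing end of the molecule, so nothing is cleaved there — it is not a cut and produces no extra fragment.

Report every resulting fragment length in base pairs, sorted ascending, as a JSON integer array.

Site scan:
  VbrV (GAGATGAC, off=8): starts [5, 25, 51, 63, 73, 107, 121, 131, 153, 177, 197, 212, 222, 231, 239, 251] → cuts [13, 33, 59, 71, 81, 115, 129, 139, 161, 185, 205, 220, 230, 239, 247, 259]
  PtaV (ACGC, off=3): starts [11, 34, 39, 43, 81, 144, 161, 165, 171, 183, 245, 261] → cuts [14, 37, 42, 46, 84, 147, 164, 168, 174, 186, 248, 264]

Pooled cuts: [13, 14, 33, 37, 42, 46, 59, 71, 81, 84, 115, 129, 139, 147, 161, 164, 168, 174, 185, 186, 205, 220, 230, 239, 247, 248, 259, 264]

Fragments:
  [0,13): 13 bp
  [13,14): 1 bp
  [14,33): 19 bp
  [33,37): 4 bp
  [37,42): 5 bp
  [42,46): 4 bp
  [46,59): 13 bp
  [59,71): 12 bp
  [71,81): 10 bp
  [81,84): 3 bp
  [84,115): 31 bp
  [115,129): 14 bp
  [129,139): 10 bp
  [139,147): 8 bp
  [147,161): 14 bp
  [161,164): 3 bp
  [164,168): 4 bp
  [168,174): 6 bp
  [174,185): 11 bp
  [185,186): 1 bp
  [186,205): 19 bp
  [205,220): 15 bp
  [220,230): 10 bp
  [230,239): 9 bp
  [239,247): 8 bp
  [247,248): 1 bp
  [248,259): 11 bp
  [259,264): 5 bp
  [264,273): 9 bp

[1,1,1,3,3,4,4,4,5,5,6,8,8,9,9,10,10,10,11,11,12,13,13,14,14,15,19,19,31]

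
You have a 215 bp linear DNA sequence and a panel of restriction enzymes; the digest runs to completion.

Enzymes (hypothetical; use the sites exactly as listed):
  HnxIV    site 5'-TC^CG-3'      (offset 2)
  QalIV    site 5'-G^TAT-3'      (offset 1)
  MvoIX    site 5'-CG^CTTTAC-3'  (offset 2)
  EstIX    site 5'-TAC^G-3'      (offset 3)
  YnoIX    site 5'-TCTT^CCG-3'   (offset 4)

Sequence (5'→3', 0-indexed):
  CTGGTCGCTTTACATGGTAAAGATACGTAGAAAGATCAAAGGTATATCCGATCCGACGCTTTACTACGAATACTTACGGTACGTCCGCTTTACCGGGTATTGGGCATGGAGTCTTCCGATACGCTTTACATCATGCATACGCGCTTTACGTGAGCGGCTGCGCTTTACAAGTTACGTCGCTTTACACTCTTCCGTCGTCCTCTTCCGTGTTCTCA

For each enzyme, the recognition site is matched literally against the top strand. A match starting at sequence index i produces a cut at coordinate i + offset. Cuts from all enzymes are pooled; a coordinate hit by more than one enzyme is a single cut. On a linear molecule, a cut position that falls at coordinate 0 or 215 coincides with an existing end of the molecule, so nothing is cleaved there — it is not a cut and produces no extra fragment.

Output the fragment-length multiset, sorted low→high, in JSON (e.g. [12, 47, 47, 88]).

Site scan:
  HnxIV (TCCG, off=2): starts [46, 51, 83, 114, 190, 203] → cuts [48, 53, 85, 116, 192, 205]
  QalIV (GTAT, off=1): starts [41, 96] → cuts [42, 97]
  MvoIX (CGCTTTAC, off=2): starts [5, 56, 85, 121, 141, 160, 177] → cuts [7, 58, 87, 123, 143, 162, 179]
  EstIX (TACG, off=3): starts [23, 64, 74, 79, 119, 137, 146, 172] → cuts [26, 67, 77, 82, 122, 140, 149, 175]
  YnoIX (TCTTCCG, off=4): starts [111, 187, 200] → cuts [115, 191, 204]

All cut coordinates (distinct, sorted): [7, 26, 42, 48, 53, 58, 67, 77, 82, 85, 87, 97, 115, 116, 122, 123, 140, 143, 149, 162, 175, 179, 191, 192, 204, 205]

Fragment lengths:
  [0,7): 7 bp
  [7,26): 19 bp
  [26,42): 16 bp
  [42,48): 6 bp
  [48,53): 5 bp
  [53,58): 5 bp
  [58,67): 9 bp
  [67,77): 10 bp
  [77,82): 5 bp
  [82,85): 3 bp
  [85,87): 2 bp
  [87,97): 10 bp
  [97,115): 18 bp
  [115,116): 1 bp
  [116,122): 6 bp
  [122,123): 1 bp
  [123,140): 17 bp
  [140,143): 3 bp
  [143,149): 6 bp
  [149,162): 13 bp
  [162,175): 13 bp
  [175,179): 4 bp
  [179,191): 12 bp
  [191,192): 1 bp
  [192,204): 12 bp
  [204,205): 1 bp
  [205,215): 10 bp

[1,1,1,1,2,3,3,4,5,5,5,6,6,6,7,9,10,10,10,12,12,13,13,16,17,18,19]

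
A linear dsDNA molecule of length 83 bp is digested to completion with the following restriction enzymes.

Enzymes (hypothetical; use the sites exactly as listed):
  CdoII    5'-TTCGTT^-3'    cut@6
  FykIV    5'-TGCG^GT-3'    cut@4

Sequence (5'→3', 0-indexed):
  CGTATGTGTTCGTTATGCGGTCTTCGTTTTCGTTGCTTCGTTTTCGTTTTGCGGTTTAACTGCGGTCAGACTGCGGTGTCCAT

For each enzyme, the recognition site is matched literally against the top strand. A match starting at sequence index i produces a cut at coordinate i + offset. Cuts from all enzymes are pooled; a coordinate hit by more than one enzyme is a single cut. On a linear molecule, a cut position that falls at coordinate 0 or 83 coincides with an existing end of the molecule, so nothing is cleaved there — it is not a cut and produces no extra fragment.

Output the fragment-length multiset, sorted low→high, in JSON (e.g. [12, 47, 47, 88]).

Scan for sites:
  CdoII (TTCGTT, off=6): starts [8, 22, 28, 36, 42] → cuts [14, 28, 34, 42, 48]
  FykIV (TGCGGT, off=4): starts [15, 49, 60, 71] → cuts [19, 53, 64, 75]

Pooled cuts: [14, 19, 28, 34, 42, 48, 53, 64, 75]

Fragment lengths:
  [0,14): 14 bp
  [14,19): 5 bp
  [19,28): 9 bp
  [28,34): 6 bp
  [34,42): 8 bp
  [42,48): 6 bp
  [48,53): 5 bp
  [53,64): 11 bp
  [64,75): 11 bp
  [75,83): 8 bp

[5,5,6,6,8,8,9,11,11,14]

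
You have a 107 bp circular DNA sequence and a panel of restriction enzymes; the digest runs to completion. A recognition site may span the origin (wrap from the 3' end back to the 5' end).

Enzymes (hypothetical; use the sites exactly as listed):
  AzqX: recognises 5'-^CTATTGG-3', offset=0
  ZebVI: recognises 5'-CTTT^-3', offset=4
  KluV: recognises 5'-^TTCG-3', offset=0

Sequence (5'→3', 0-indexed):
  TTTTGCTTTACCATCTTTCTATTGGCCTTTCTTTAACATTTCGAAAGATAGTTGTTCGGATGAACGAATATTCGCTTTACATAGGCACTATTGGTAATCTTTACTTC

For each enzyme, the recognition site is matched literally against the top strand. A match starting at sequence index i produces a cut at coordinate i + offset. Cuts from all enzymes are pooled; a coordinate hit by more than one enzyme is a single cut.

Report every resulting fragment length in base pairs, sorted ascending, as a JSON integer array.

[4,5,6,8,8,9,9,12,15,15,16]

Site scan:
  AzqX (CTATTGG, off=0): starts [18, 87] → cuts [18, 87]
  ZebVI (CTTT, off=4): starts [5, 14, 26, 30, 74, 98, 106] → cuts [3, 9, 18, 30, 34, 78, 102]
  KluV (TTCG, off=0): starts [39, 54, 70] → cuts [39, 54, 70]

All cut coordinates (distinct, sorted): [3, 9, 18, 30, 34, 39, 54, 70, 78, 87, 102]

Fragment lengths:
  3→9: 6 bp
  9→18: 9 bp
  18→30: 12 bp
  30→34: 4 bp
  34→39: 5 bp
  39→54: 15 bp
  54→70: 16 bp
  70→78: 8 bp
  78→87: 9 bp
  87→102: 15 bp
  102→3 (wrap): 107-102+3 = 8 bp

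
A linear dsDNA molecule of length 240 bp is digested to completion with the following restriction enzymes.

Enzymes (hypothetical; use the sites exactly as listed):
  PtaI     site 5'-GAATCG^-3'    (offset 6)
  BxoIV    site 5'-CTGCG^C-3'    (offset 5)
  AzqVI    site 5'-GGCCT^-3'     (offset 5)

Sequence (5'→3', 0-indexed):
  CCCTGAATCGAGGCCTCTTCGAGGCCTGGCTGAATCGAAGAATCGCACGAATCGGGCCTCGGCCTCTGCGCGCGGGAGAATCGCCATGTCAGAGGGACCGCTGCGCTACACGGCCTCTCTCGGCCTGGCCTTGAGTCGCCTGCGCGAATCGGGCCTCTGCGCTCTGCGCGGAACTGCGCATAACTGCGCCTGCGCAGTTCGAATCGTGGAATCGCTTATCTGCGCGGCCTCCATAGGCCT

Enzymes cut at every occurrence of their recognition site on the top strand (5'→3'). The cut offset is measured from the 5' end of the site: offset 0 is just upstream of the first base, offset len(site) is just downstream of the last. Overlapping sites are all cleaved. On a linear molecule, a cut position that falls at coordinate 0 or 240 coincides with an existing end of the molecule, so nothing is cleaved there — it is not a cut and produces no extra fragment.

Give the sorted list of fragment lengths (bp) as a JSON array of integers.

Scan for sites:
  PtaI (GAATCG, off=6): starts [4, 31, 39, 48, 77, 145, 200, 208] → cuts [10, 37, 45, 54, 83, 151, 206, 214]
  BxoIV (CTGCGC, off=5): starts [65, 100, 139, 156, 163, 173, 183, 189, 219] → cuts [70, 105, 144, 161, 168, 178, 188, 194, 224]
  AzqVI (GGCCT, off=5): starts [11, 22, 54, 60, 111, 121, 126, 151, 225, 235] → cuts [16, 27, 59, 65, 116, 126, 131, 156, 230] (position 240 is a terminus of the linear molecule — no cut)

All cut coordinates (distinct, sorted): [10, 16, 27, 37, 45, 54, 59, 65, 70, 83, 105, 116, 126, 131, 144, 151, 156, 161, 168, 178, 188, 194, 206, 214, 224, 230]

Fragment lengths:
  [0,10): 10 bp
  [10,16): 6 bp
  [16,27): 11 bp
  [27,37): 10 bp
  [37,45): 8 bp
  [45,54): 9 bp
  [54,59): 5 bp
  [59,65): 6 bp
  [65,70): 5 bp
  [70,83): 13 bp
  [83,105): 22 bp
  [105,116): 11 bp
  [116,126): 10 bp
  [126,131): 5 bp
  [131,144): 13 bp
  [144,151): 7 bp
  [151,156): 5 bp
  [156,161): 5 bp
  [161,168): 7 bp
  [168,178): 10 bp
  [178,188): 10 bp
  [188,194): 6 bp
  [194,206): 12 bp
  [206,214): 8 bp
  [214,224): 10 bp
  [224,230): 6 bp
  [230,240): 10 bp

[5,5,5,5,5,6,6,6,6,7,7,8,8,9,10,10,10,10,10,10,10,11,11,12,13,13,22]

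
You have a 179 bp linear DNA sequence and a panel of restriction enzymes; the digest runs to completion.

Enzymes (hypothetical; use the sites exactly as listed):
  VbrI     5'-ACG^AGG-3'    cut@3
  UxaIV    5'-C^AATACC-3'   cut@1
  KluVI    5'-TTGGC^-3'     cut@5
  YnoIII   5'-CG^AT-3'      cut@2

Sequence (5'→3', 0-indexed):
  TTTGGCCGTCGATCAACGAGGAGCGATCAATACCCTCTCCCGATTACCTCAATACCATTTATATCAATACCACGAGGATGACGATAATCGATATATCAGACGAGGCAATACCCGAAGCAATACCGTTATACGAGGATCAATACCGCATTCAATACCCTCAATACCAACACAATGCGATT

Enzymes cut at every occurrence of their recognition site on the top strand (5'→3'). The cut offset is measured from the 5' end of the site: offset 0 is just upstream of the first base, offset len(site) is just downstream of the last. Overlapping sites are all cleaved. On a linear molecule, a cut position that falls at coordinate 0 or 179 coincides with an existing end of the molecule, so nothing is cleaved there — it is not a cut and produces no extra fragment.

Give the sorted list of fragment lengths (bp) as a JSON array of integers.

[3,3,4,5,6,6,7,7,7,8,9,9,9,12,12,12,14,14,15,17]

Scan for sites:
  VbrI (ACGAGG, off=3): starts [15, 71, 99, 129] → cuts [18, 74, 102, 132]
  UxaIV (CAATACC, off=1): starts [27, 49, 64, 105, 117, 137, 149, 158] → cuts [28, 50, 65, 106, 118, 138, 150, 159]
  KluVI (TTGGC, off=5): starts [1] → cuts [6]
  YnoIII (CGAT, off=2): starts [9, 23, 40, 81, 88, 174] → cuts [11, 25, 42, 83, 90, 176]

Pooled cuts: [6, 11, 18, 25, 28, 42, 50, 65, 74, 83, 90, 102, 106, 118, 132, 138, 150, 159, 176]

Fragment lengths:
  [0,6): 6 bp
  [6,11): 5 bp
  [11,18): 7 bp
  [18,25): 7 bp
  [25,28): 3 bp
  [28,42): 14 bp
  [42,50): 8 bp
  [50,65): 15 bp
  [65,74): 9 bp
  [74,83): 9 bp
  [83,90): 7 bp
  [90,102): 12 bp
  [102,106): 4 bp
  [106,118): 12 bp
  [118,132): 14 bp
  [132,138): 6 bp
  [138,150): 12 bp
  [150,159): 9 bp
  [159,176): 17 bp
  [176,179): 3 bp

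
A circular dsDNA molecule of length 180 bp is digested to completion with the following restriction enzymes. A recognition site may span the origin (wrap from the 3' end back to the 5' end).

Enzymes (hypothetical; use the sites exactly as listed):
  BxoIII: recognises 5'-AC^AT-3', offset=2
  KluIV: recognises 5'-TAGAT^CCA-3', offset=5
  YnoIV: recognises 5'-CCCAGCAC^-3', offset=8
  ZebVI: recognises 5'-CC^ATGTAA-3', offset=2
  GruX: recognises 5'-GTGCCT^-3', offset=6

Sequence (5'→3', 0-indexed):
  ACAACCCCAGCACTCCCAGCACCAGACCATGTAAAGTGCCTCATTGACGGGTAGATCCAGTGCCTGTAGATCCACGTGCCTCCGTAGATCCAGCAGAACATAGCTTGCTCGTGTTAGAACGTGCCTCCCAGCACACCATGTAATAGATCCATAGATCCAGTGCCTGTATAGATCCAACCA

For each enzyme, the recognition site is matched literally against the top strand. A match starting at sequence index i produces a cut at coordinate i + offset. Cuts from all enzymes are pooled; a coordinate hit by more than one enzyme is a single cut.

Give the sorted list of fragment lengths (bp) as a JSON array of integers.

[3,6,6,8,8,8,8,9,9,9,10,10,11,13,15,20,27]

Scan for sites:
  BxoIII (ACAT, off=2): starts [97] → cuts [99]
  KluIV (TAGATCCA, off=5): starts [51, 66, 84, 143, 151, 168] → cuts [56, 71, 89, 148, 156, 173]
  YnoIV (CCCAGCAC, off=8): starts [5, 14, 126] → cuts [13, 22, 134]
  ZebVI (CCATGTAA, off=2): starts [26, 135] → cuts [28, 137]
  GruX (GTGCCT, off=6): starts [35, 59, 75, 120, 159] → cuts [41, 65, 81, 126, 165]

All cut coordinates (distinct, sorted): [13, 22, 28, 41, 56, 65, 71, 81, 89, 99, 126, 134, 137, 148, 156, 165, 173]

Fragments:
  13→22: 9 bp
  22→28: 6 bp
  28→41: 13 bp
  41→56: 15 bp
  56→65: 9 bp
  65→71: 6 bp
  71→81: 10 bp
  81→89: 8 bp
  89→99: 10 bp
  99→126: 27 bp
  126→134: 8 bp
  134→137: 3 bp
  137→148: 11 bp
  148→156: 8 bp
  156→165: 9 bp
  165→173: 8 bp
  173→13 (wrap): 180-173+13 = 20 bp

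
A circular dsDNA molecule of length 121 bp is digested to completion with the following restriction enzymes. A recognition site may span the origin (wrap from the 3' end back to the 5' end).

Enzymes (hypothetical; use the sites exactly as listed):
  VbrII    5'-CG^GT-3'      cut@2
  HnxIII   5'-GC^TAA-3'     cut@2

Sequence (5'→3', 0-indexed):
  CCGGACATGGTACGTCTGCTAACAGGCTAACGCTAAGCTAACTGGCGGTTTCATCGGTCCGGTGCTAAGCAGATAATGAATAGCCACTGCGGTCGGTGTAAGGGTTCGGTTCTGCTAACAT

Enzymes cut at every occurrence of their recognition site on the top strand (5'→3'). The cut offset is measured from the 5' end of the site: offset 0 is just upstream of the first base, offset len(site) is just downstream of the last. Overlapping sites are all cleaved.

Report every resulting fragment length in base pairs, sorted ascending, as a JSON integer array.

Per-enzyme occurrences:
  VbrII (CGGT, off=2): starts [45, 54, 59, 89, 93, 106] → cuts [47, 56, 61, 91, 95, 108]
  HnxIII (GCTAA, off=2): starts [17, 25, 31, 36, 63, 113] → cuts [19, 27, 33, 38, 65, 115]

Pooled cuts: [19, 27, 33, 38, 47, 56, 61, 65, 91, 95, 108, 115]

Fragments:
  19→27: 8 bp
  27→33: 6 bp
  33→38: 5 bp
  38→47: 9 bp
  47→56: 9 bp
  56→61: 5 bp
  61→65: 4 bp
  65→91: 26 bp
  91→95: 4 bp
  95→108: 13 bp
  108→115: 7 bp
  115→19 (wrap): 121-115+19 = 25 bp

[4,4,5,5,6,7,8,9,9,13,25,26]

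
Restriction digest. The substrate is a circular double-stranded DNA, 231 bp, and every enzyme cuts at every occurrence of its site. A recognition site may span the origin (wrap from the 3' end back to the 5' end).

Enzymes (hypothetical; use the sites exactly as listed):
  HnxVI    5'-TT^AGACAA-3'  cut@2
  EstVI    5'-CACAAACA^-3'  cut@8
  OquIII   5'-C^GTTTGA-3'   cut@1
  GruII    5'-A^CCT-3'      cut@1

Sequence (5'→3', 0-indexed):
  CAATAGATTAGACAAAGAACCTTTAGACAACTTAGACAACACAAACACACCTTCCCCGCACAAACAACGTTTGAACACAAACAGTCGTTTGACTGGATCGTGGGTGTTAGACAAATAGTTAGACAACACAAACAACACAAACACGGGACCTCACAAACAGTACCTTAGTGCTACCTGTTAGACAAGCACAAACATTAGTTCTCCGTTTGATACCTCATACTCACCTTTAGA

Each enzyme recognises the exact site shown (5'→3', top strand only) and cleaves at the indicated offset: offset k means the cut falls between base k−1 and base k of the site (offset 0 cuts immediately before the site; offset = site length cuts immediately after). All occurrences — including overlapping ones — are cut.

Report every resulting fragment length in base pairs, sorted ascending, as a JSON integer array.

Site scan:
  HnxVI (TTAGACAA, off=2): starts [7, 22, 31, 106, 118, 177, 226] → cuts [9, 24, 33, 108, 120, 179, 228]
  EstVI (CACAAACA, off=8): starts [39, 58, 75, 126, 135, 151, 186] → cuts [47, 66, 83, 134, 143, 159, 194]
  OquIII (CGTTTGA, off=1): starts [67, 85, 203] → cuts [68, 86, 204]
  GruII (ACCT, off=1): starts [18, 48, 147, 161, 172, 211, 222] → cuts [19, 49, 148, 162, 173, 212, 223]

All cut coordinates (distinct, sorted): [9, 19, 24, 33, 47, 49, 66, 68, 83, 86, 108, 120, 134, 143, 148, 159, 162, 173, 179, 194, 204, 212, 223, 228]

Fragment lengths:
  9→19: 10 bp
  19→24: 5 bp
  24→33: 9 bp
  33→47: 14 bp
  47→49: 2 bp
  49→66: 17 bp
  66→68: 2 bp
  68→83: 15 bp
  83→86: 3 bp
  86→108: 22 bp
  108→120: 12 bp
  120→134: 14 bp
  134→143: 9 bp
  143→148: 5 bp
  148→159: 11 bp
  159→162: 3 bp
  162→173: 11 bp
  173→179: 6 bp
  179→194: 15 bp
  194→204: 10 bp
  204→212: 8 bp
  212→223: 11 bp
  223→228: 5 bp
  228→9 (wrap): 231-228+9 = 12 bp

[2,2,3,3,5,5,5,6,8,9,9,10,10,11,11,11,12,12,14,14,15,15,17,22]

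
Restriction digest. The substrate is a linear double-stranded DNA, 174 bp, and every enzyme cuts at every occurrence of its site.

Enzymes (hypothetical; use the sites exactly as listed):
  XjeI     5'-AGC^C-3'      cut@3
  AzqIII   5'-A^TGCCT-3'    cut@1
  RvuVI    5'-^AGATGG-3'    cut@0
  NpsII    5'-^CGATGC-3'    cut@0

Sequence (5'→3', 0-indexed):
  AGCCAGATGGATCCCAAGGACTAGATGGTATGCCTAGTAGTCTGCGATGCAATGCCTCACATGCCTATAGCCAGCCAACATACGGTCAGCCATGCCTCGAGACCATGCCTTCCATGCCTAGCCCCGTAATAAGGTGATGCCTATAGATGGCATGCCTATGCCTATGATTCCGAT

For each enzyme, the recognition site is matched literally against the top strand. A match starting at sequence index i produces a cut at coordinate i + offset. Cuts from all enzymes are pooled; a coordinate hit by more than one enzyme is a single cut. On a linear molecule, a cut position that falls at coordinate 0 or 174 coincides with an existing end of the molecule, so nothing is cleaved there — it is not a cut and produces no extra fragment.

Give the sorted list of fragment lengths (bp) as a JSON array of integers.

Scan for sites:
  XjeI (AGCC, off=3): starts [0, 68, 72, 87, 119] → cuts [3, 71, 75, 90, 122]
  AzqIII (ATGCCT, off=1): starts [29, 51, 60, 91, 104, 113, 136, 151, 157] → cuts [30, 52, 61, 92, 105, 114, 137, 152, 158]
  RvuVI (AGATGG, off=0): starts [4, 22, 144] → cuts [4, 22, 144]
  NpsII (CGATGC, off=0): starts [44] → cuts [44]

All cut coordinates (distinct, sorted): [3, 4, 22, 30, 44, 52, 61, 71, 75, 90, 92, 105, 114, 122, 137, 144, 152, 158]

Fragment lengths:
  [0,3): 3 bp
  [3,4): 1 bp
  [4,22): 18 bp
  [22,30): 8 bp
  [30,44): 14 bp
  [44,52): 8 bp
  [52,61): 9 bp
  [61,71): 10 bp
  [71,75): 4 bp
  [75,90): 15 bp
  [90,92): 2 bp
  [92,105): 13 bp
  [105,114): 9 bp
  [114,122): 8 bp
  [122,137): 15 bp
  [137,144): 7 bp
  [144,152): 8 bp
  [152,158): 6 bp
  [158,174): 16 bp

[1,2,3,4,6,7,8,8,8,8,9,9,10,13,14,15,15,16,18]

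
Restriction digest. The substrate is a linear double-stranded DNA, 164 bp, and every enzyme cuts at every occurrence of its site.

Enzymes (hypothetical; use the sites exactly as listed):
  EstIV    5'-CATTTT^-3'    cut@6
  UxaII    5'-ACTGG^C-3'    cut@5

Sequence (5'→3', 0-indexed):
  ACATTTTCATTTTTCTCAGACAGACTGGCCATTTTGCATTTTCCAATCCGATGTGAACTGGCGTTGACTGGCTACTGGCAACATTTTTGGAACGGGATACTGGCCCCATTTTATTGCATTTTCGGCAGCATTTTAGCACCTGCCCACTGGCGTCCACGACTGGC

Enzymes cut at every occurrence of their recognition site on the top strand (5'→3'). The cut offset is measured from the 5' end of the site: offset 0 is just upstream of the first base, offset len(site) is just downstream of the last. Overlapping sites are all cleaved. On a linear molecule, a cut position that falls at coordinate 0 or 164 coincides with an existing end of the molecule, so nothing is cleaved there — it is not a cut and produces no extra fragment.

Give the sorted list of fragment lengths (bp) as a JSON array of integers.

Site scan:
  EstIV CATTTT/6: at [1, 7, 29, 36, 81, 106, 116, 128] ⇒ [7, 13, 35, 42, 87, 112, 122, 134]
  UxaII ACTGGC/5: at [23, 56, 66, 73, 98, 145, 158] ⇒ [28, 61, 71, 78, 103, 150, 163]

All cut coordinates (distinct, sorted): [7, 13, 28, 35, 42, 61, 71, 78, 87, 103, 112, 122, 134, 150, 163]

Fragments:
  [0,7): 7 bp
  [7,13): 6 bp
  [13,28): 15 bp
  [28,35): 7 bp
  [35,42): 7 bp
  [42,61): 19 bp
  [61,71): 10 bp
  [71,78): 7 bp
  [78,87): 9 bp
  [87,103): 16 bp
  [103,112): 9 bp
  [112,122): 10 bp
  [122,134): 12 bp
  [134,150): 16 bp
  [150,163): 13 bp
  [163,164): 1 bp

[1,6,7,7,7,7,9,9,10,10,12,13,15,16,16,19]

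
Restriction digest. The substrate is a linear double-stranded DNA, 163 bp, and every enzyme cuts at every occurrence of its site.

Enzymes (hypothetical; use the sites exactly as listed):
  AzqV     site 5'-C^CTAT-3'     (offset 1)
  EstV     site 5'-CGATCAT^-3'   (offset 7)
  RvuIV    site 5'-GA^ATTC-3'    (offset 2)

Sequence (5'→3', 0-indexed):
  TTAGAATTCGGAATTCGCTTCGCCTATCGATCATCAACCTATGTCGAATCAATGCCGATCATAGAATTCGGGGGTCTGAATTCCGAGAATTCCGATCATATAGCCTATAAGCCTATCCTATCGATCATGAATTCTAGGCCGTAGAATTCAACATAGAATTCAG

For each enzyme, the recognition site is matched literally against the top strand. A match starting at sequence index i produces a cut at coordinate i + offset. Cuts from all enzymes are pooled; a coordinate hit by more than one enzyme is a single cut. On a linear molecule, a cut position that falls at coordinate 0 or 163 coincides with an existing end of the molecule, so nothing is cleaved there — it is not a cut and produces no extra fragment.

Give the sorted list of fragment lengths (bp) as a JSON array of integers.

Scan for sites:
  AzqV CCTAT/1: at [22, 37, 103, 111, 116] ⇒ [23, 38, 104, 112, 117]
  EstV CGATCAT/7: at [27, 55, 92, 121] ⇒ [34, 62, 99, 128]
  RvuIV GAATTC/2: at [3, 10, 63, 77, 86, 128, 143, 155] ⇒ [5, 12, 65, 79, 88, 130, 145, 157]

All cut coordinates (distinct, sorted): [5, 12, 23, 34, 38, 62, 65, 79, 88, 99, 104, 112, 117, 128, 130, 145, 157]

Fragment lengths:
  [0,5): 5 bp
  [5,12): 7 bp
  [12,23): 11 bp
  [23,34): 11 bp
  [34,38): 4 bp
  [38,62): 24 bp
  [62,65): 3 bp
  [65,79): 14 bp
  [79,88): 9 bp
  [88,99): 11 bp
  [99,104): 5 bp
  [104,112): 8 bp
  [112,117): 5 bp
  [117,128): 11 bp
  [128,130): 2 bp
  [130,145): 15 bp
  [145,157): 12 bp
  [157,163): 6 bp

[2,3,4,5,5,5,6,7,8,9,11,11,11,11,12,14,15,24]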